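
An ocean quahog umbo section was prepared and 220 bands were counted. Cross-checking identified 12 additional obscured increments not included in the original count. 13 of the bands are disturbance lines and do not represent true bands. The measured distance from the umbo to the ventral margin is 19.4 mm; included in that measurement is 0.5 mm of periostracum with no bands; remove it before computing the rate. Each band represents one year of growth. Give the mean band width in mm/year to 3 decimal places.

0.086 mm/year

Correcting the raw count gives 220 − 13 + 12 = 219 true bands.
Net length = 19.4 − 0.5 = 18.9 mm.
Extension rate ≈ 18.9 / 219 = 0.086 mm/year.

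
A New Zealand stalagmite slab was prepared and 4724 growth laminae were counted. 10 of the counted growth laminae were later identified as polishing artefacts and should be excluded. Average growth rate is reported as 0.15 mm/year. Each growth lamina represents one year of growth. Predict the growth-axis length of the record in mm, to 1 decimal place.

Correcting the raw count gives 4724 − 10 = 4714 true growth laminae.
Predicted length = 0.15 mm/year × 4714 years = 707.1 mm.

707.1 mm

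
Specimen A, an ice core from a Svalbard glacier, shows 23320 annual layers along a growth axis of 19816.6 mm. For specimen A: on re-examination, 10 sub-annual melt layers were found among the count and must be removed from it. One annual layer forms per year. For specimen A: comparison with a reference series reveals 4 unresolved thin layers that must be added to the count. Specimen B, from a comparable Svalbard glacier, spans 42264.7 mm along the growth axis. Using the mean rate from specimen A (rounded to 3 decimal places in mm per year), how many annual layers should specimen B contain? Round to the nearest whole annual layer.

49723 annual layers

Specimen A: true annual layer count = 23320 − 10 + 4 = 23314.
A: 19816.6 mm over 23314 years gives 19816.6 / 23314 ≈ 0.850 mm/yr.
B spans 42264.7 / 0.850 = 49723.18 years ≈ 49723 annual layers.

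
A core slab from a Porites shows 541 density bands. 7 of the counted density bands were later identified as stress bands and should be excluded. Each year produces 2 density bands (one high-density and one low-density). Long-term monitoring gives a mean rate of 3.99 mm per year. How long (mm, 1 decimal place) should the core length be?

Correcting the raw count gives 541 − 7 = 534 true density bands.
534 density bands at 2 per year is 534 / 2 = 267 years.
267 years at 3.99 mm/year gives 3.99 × 267 = 1065.3 mm.

1065.3 mm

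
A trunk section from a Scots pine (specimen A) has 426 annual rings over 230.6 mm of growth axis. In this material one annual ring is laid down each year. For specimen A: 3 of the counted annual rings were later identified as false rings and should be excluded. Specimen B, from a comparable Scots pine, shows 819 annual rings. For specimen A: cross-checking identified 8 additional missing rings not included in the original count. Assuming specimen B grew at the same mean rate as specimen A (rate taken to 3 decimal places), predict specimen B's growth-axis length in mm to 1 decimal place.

Specimen A: after corrections the count is 426 − 3 + 8 = 431 annual rings.
A: Extension rate ≈ 230.6 / 431 = 0.535 mm per year.
B's length ≈ 0.535 × 819 = 438.2 mm.

438.2 mm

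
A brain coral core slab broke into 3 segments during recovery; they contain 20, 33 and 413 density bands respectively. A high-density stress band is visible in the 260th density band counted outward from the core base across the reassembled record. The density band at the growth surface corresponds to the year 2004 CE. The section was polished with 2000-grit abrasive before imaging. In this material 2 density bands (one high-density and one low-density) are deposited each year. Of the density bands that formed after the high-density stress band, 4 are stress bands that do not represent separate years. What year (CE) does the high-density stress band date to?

1903 CE

Total density bands = 20 + 33 + 413 = 466.
466 − 260 = 206 density bands lie beyond the high-density stress band toward the growth surface.
Removing the 4 false density bands leaves 206 − 4 = 202 true density bands beyond the high-density stress band.
202 density bands at 2 per year is 202 / 2 = 101 years.
The density band at the growth surface is 2004 CE, so the high-density stress band dates to 2004 − 101 = 1903 CE.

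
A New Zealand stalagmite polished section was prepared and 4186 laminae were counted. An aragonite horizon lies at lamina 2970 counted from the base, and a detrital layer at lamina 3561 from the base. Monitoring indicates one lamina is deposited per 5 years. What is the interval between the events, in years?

Separation: 3561 − 2970 = 591 laminae.
Multiplying by 5 years per lamina: 591 × 5 = 2955 years.

2955 years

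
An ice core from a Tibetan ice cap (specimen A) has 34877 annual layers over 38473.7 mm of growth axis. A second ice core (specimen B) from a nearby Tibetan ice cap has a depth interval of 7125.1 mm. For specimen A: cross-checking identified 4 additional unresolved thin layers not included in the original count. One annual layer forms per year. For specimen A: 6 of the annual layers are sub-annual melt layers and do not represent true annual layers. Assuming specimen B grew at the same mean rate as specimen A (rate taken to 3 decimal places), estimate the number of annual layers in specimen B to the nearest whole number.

6460 annual layers

Specimen A: correcting the raw count gives 34877 − 6 + 4 = 34875 true annual layers.
A: Mean rate = 38473.7 mm / 34875 years ≈ 1.103 mm per year.
Specimen B: 7125.1 mm / 1.103 mm per year = 6459.75 years ≈ 6460 annual layers.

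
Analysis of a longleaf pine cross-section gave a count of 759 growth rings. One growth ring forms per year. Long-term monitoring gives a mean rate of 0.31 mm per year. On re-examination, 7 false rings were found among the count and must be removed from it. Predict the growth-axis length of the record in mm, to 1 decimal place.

Adjusted count: 759 − 7 = 752 growth rings.
752 years at 0.31 mm/year gives 0.31 × 752 = 233.1 mm.

233.1 mm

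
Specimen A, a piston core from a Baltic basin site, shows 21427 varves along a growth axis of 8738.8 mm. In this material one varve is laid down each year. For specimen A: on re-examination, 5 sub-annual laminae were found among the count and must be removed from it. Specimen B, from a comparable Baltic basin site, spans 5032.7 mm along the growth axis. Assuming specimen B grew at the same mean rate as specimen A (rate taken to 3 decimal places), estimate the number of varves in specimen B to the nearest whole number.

12335 varves

Specimen A: after corrections the count is 21427 − 5 = 21422 varves.
A: Mean rate = 8738.8 mm / 21422 years ≈ 0.408 mm/year.
For B, 5032.7 / 0.408 = 12335.05 years ≈ 12335 varves.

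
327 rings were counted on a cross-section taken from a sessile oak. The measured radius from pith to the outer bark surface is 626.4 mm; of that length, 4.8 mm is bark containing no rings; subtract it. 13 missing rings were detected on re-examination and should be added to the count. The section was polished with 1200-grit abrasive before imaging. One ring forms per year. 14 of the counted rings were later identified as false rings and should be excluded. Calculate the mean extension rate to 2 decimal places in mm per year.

True ring count = 327 − 14 + 13 = 326.
Removing the 4.8 mm offcut leaves 626.4 − 4.8 = 621.6 mm.
621.6 mm over 326 years gives 621.6 / 326 ≈ 1.91 mm per year.

1.91 mm per year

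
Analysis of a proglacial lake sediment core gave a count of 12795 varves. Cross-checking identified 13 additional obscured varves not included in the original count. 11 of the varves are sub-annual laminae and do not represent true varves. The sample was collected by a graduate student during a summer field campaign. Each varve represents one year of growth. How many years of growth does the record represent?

12797 years

Adjusted count: 12795 − 11 + 13 = 12797 varves.
With a one-to-one varve periodicity this is 12797 years.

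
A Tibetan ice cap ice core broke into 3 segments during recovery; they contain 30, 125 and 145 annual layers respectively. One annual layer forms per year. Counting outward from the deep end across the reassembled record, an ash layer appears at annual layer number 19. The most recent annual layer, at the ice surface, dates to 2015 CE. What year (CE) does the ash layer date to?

1734 CE

Total annual layers = 30 + 125 + 145 = 300.
300 − 19 = 281 annual layers lie beyond the ash layer toward the ice surface.
The annual layer at the ice surface is 2015 CE, so the ash layer dates to 2015 − 281 = 1734 CE.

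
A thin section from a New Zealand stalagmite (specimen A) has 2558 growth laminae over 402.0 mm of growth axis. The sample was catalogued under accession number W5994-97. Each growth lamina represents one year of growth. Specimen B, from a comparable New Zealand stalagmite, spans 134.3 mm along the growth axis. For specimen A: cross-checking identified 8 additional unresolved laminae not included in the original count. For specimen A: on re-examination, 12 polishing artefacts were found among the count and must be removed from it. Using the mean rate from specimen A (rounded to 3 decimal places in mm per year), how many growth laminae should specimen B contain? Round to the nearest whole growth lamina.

855 growth laminae

Specimen A: correcting the raw count gives 2558 − 12 + 8 = 2554 true growth laminae.
A: Extension rate ≈ 402.0 / 2554 = 0.157 mm/yr.
Specimen B: 134.3 mm / 0.157 mm per year = 855.41 years ≈ 855 growth laminae.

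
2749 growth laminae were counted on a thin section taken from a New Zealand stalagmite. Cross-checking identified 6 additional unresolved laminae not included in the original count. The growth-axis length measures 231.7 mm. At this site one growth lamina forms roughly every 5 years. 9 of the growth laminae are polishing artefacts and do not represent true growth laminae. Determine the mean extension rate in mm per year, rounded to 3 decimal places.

0.017 mm per year

After corrections the count is 2749 − 9 + 6 = 2746 growth laminae.
Multiplying by 5 years per growth lamina: 2746 × 5 = 13730 years.
Extension rate ≈ 231.7 / 13730 = 0.017 mm per year.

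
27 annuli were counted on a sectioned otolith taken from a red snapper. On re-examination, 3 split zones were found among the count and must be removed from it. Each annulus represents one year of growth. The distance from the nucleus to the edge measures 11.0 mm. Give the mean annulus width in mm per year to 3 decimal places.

0.458 mm per year

True annulus count = 27 − 3 = 24.
Extension rate ≈ 11.0 / 24 = 0.458 mm per year.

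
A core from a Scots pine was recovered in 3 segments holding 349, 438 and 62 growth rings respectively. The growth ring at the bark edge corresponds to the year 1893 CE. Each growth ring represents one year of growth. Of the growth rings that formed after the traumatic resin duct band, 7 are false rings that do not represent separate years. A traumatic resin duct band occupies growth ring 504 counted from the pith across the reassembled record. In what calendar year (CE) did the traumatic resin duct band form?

1555 CE

Total growth rings = 349 + 438 + 62 = 849.
The traumatic resin duct band sits at growth ring 504 from the pith, so 849 − 504 = 345 growth rings formed after it.
Removing the 7 false growth rings leaves 345 − 7 = 338 true growth rings beyond the traumatic resin duct band.
The growth ring at the bark edge is 1893 CE, so the traumatic resin duct band dates to 1893 − 338 = 1555 CE.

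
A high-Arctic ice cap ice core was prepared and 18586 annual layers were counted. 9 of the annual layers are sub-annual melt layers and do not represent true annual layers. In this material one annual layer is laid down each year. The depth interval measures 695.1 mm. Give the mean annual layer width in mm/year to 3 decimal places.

0.037 mm/year

Correcting the raw count gives 18586 − 9 = 18577 true annual layers.
Extension rate ≈ 695.1 / 18577 = 0.037 mm/year.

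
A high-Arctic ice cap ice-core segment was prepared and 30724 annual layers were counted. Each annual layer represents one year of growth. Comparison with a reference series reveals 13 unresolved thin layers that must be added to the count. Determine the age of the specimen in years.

After corrections the count is 30724 + 13 = 30737 annual layers.
At one annual layer per year, that is 30737 years.

30737 yr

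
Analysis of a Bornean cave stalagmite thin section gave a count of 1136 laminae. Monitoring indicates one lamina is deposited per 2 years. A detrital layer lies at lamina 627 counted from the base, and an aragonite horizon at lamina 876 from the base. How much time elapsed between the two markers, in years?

498 years

876 − 627 = 249 laminae lie between the two events.
Multiplying by 2 years per lamina: 249 × 2 = 498 years.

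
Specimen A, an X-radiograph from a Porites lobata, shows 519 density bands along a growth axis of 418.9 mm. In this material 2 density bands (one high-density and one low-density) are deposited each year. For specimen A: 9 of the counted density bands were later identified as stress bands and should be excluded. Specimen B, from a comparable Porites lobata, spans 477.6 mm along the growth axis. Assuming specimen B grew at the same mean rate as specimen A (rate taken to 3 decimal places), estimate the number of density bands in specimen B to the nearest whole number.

581 density bands

Specimen A: after corrections the count is 519 − 9 = 510 density bands.
Specimen A: 510 density bands at 2 per year is 510 / 2 = 255 years.
A: Extension rate ≈ 418.9 / 255 = 1.643 mm per year.
B spans 477.6 / 1.643 = 290.69 years; at 2 density bands per year that is 290.69 × 2 ≈ 581 density bands.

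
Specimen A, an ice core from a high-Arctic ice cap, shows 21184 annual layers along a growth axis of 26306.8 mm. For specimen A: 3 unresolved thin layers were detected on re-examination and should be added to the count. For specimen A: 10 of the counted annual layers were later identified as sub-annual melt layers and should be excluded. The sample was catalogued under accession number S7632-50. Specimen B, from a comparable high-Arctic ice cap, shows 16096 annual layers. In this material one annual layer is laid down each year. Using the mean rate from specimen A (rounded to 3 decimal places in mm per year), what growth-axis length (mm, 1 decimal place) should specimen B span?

Specimen A: correcting the raw count gives 21184 − 10 + 3 = 21177 true annual layers.
A: Extension rate ≈ 26306.8 / 21177 = 1.242 mm/year.
B's length ≈ 1.242 × 16096 = 19991.2 mm.

19991.2 mm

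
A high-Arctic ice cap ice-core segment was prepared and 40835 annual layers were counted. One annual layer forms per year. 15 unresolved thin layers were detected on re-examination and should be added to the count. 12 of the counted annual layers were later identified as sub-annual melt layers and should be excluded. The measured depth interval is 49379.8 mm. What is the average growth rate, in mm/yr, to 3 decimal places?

1.209 mm/yr

True annual layer count = 40835 − 12 + 15 = 40838.
Mean rate = 49379.8 mm / 40838 years ≈ 1.209 mm/yr.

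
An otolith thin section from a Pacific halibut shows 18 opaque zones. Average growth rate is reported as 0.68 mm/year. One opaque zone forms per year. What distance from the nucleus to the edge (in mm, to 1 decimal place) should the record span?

The record spans 18 years at 0.68 mm per year.
Predicted length = 0.68 mm/year × 18 years = 12.2 mm.

12.2 mm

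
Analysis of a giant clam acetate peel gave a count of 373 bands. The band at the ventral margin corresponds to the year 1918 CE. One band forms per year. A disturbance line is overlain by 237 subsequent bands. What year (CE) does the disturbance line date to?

There are 237 bands younger than the disturbance line.
The band at the ventral margin is 1918 CE, so the disturbance line dates to 1918 − 237 = 1681 CE.

1681 CE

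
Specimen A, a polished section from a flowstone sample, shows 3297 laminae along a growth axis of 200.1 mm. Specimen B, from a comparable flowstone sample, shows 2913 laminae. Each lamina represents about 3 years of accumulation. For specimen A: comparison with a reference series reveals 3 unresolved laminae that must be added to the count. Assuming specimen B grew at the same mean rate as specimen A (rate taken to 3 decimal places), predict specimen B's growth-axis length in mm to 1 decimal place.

174.8 mm

Specimen A: adjusted count: 3297 + 3 = 3300 laminae.
Specimen A: multiplying by 3 years per lamina: 3300 × 3 = 9900 years.
A: 200.1 mm over 9900 years gives 200.1 / 9900 ≈ 0.020 mm/year.
Specimen B: multiplying by 3 years per lamina: 2913 × 3 = 8739 years. B's length ≈ 0.020 × 8739 = 174.8 mm.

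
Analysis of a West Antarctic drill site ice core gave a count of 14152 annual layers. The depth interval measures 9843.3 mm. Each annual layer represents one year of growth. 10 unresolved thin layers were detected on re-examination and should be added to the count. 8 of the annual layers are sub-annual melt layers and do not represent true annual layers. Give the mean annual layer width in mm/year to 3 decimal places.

0.695 mm/year

After corrections the count is 14152 − 8 + 10 = 14154 annual layers.
Mean rate = 9843.3 mm / 14154 years ≈ 0.695 mm/year.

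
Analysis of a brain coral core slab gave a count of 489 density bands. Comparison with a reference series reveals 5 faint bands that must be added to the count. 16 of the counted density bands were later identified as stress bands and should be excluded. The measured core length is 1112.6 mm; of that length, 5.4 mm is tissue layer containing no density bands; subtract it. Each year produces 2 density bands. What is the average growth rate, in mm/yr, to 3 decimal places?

Correcting the raw count gives 489 − 16 + 5 = 478 true density bands.
478 density bands at 2 per year is 478 / 2 = 239 years.
Removing the 5.4 mm offcut leaves 1112.6 − 5.4 = 1107.2 mm.
Mean rate = 1107.2 mm / 239 years ≈ 4.633 mm/yr.

4.633 mm/yr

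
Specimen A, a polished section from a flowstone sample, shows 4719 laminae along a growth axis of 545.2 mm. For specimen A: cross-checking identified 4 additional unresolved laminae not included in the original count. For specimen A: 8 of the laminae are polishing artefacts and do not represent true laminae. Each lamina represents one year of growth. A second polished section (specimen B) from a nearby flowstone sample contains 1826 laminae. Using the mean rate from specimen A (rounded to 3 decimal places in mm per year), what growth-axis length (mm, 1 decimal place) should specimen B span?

Specimen A: correcting the raw count gives 4719 − 8 + 4 = 4715 true laminae.
A: Mean rate = 545.2 mm / 4715 years ≈ 0.116 mm per year.
Length of B = 0.116 × 1826 = 211.8 mm.

211.8 mm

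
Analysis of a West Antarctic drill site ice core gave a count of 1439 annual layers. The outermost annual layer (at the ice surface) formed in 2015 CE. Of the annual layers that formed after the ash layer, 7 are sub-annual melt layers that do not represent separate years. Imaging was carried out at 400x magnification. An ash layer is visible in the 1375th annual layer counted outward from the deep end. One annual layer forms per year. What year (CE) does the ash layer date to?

1958 CE

1439 − 1375 = 64 annual layers lie beyond the ash layer toward the ice surface.
64 − 7 false = 57 true annual layers after the ash layer.
Counting back 57 years from 2015 CE places the ash layer in 2015 − 57 = 1958 CE.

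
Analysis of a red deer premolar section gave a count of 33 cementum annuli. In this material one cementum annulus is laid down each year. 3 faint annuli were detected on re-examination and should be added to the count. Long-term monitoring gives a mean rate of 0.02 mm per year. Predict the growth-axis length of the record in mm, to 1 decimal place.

0.7 mm

Correcting the raw count gives 33 + 3 = 36 true cementum annuli.
Length ≈ 0.02 × 36 = 0.7 mm.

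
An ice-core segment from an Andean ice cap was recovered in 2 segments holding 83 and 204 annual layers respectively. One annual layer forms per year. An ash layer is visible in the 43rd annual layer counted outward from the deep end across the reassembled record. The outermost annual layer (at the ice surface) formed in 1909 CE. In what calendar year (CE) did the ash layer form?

1665 CE

Total annual layers = 83 + 204 = 287.
Between annual layer 43 and the ice surface there are 287 − 43 = 244 annual layers.
1909 − 244 = 1665 CE.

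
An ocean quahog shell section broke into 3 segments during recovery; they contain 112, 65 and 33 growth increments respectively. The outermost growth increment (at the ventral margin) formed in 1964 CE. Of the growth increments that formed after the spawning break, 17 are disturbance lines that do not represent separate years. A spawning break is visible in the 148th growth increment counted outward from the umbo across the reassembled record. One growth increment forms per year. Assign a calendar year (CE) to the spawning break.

Total growth increments = 112 + 65 + 33 = 210.
Between growth increment 148 and the ventral margin there are 210 − 148 = 62 growth increments.
Excluding 17 false growth increments: 62 − 17 = 45.
1964 − 45 = 1919 CE.

1919 CE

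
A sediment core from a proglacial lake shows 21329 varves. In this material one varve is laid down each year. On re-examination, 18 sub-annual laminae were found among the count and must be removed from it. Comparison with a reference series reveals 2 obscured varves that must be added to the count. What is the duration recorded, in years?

21313 years

Correcting the raw count gives 21329 − 18 + 2 = 21313 true varves.
At one varve per year, that is 21313 years.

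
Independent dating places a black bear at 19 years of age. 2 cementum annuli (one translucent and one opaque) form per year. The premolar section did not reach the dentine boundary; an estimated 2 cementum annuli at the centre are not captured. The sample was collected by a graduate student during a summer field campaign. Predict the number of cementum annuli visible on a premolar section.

With 2 cementum annuli per year, 19 years would produce 19 × 2 = 38 cementum annuli.
Less the 2 uncaptured cementum annuli: 38 − 2 = 36.

36 cementum annuli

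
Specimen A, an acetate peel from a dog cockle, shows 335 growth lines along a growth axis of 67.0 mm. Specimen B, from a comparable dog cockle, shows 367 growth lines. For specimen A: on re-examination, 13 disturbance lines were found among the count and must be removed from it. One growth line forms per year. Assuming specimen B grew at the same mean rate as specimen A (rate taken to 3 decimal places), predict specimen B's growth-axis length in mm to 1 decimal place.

Specimen A: correcting the raw count gives 335 − 13 = 322 true growth lines.
A: 67.0 mm over 322 years gives 67.0 / 322 ≈ 0.208 mm per year.
For B, 0.208 mm/year × 367 years = 76.3 mm.

76.3 mm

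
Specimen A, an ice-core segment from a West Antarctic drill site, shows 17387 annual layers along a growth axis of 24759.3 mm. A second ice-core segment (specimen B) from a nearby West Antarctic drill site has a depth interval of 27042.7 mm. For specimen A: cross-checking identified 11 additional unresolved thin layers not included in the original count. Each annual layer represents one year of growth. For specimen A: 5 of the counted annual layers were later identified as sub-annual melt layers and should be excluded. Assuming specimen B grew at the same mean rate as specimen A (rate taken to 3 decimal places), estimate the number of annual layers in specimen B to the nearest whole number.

Specimen A: after corrections the count is 17387 − 5 + 11 = 17393 annual layers.
A: 24759.3 mm over 17393 years gives 24759.3 / 17393 ≈ 1.424 mm/year.
Specimen B: 27042.7 mm / 1.424 mm per year = 18990.66 years ≈ 18991 annual layers.

18991 annual layers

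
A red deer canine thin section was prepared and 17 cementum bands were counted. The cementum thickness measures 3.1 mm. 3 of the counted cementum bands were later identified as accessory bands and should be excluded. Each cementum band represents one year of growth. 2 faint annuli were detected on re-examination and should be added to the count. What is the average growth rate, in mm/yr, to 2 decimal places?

Correcting the raw count gives 17 − 3 + 2 = 16 true cementum bands.
3.1 mm over 16 years gives 3.1 / 16 ≈ 0.19 mm/yr.

0.19 mm/yr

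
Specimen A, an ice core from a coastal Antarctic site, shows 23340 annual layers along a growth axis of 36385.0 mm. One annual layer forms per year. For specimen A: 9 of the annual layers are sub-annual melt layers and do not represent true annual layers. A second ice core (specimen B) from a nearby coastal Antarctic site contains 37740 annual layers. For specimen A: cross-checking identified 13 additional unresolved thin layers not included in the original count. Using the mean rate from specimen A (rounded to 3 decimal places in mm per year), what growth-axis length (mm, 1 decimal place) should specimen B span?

58836.7 mm

Specimen A: after corrections the count is 23340 − 9 + 13 = 23344 annual layers.
A: Extension rate ≈ 36385.0 / 23344 = 1.559 mm/year.
For B, 1.559 mm/year × 37740 years = 58836.7 mm.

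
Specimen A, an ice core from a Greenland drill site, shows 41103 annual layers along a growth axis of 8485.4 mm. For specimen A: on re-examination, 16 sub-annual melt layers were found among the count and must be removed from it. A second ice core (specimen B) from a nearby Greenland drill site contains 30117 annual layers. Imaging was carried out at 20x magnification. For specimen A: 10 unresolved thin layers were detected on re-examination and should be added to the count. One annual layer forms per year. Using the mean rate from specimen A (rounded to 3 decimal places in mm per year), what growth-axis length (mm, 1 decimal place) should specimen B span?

6204.1 mm

Specimen A: correcting the raw count gives 41103 − 16 + 10 = 41097 true annual layers.
A: Extension rate ≈ 8485.4 / 41097 = 0.206 mm/yr.
B's length ≈ 0.206 × 30117 = 6204.1 mm.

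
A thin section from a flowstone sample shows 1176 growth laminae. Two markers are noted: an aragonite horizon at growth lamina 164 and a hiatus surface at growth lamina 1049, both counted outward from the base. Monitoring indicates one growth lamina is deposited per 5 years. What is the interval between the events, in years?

4425 years

1049 − 164 = 885 growth laminae lie between the two events.
885 growth laminae at 5 years each span 885 × 5 = 4425 years.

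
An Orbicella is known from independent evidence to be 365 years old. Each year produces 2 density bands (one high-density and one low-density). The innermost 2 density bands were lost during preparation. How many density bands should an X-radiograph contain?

728 density bands

Expected density bands: 365 × 2 = 730.
Subtracting the 2 density bands not captured gives 730 − 2 = 728 density bands in the record.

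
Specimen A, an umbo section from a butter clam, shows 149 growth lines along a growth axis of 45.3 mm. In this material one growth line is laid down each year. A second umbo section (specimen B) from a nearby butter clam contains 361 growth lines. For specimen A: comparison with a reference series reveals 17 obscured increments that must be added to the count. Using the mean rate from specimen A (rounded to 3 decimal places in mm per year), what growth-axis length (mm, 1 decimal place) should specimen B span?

Specimen A: after corrections the count is 149 + 17 = 166 growth lines.
A: Extension rate ≈ 45.3 / 166 = 0.273 mm per year.
For B, 0.273 mm/year × 361 years = 98.6 mm.

98.6 mm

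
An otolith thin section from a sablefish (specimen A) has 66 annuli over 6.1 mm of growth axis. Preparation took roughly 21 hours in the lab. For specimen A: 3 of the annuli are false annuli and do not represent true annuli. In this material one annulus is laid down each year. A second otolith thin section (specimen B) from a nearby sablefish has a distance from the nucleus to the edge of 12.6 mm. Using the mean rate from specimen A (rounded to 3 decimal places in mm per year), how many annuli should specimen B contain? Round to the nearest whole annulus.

Specimen A: after corrections the count is 66 − 3 = 63 annuli.
A: 6.1 mm over 63 years gives 6.1 / 63 ≈ 0.097 mm/yr.
B spans 12.6 / 0.097 = 129.90 years ≈ 130 annuli.

130 annuli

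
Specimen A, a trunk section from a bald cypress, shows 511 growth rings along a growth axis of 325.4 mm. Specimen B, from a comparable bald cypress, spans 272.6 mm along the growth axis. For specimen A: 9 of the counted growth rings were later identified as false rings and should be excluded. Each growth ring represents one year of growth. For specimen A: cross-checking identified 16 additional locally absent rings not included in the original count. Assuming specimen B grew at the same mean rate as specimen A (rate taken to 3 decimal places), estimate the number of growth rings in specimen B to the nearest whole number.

Specimen A: after corrections the count is 511 − 9 + 16 = 518 growth rings.
A: Extension rate ≈ 325.4 / 518 = 0.628 mm per year.
For B, 272.6 / 0.628 = 434.08 years ≈ 434 growth rings.

434 growth rings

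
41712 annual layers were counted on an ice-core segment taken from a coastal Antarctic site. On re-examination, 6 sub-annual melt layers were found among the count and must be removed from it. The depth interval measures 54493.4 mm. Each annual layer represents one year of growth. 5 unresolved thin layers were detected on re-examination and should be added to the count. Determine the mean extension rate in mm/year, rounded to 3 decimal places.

1.306 mm/year

Correcting the raw count gives 41712 − 6 + 5 = 41711 true annual layers.
54493.4 mm over 41711 years gives 54493.4 / 41711 ≈ 1.306 mm/year.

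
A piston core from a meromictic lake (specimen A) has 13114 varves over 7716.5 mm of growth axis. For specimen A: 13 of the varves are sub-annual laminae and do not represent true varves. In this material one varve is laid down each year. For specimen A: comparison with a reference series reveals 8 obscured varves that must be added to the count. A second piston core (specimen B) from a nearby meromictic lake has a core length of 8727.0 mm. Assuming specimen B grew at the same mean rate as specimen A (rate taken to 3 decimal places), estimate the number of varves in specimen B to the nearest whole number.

Specimen A: adjusted count: 13114 − 13 + 8 = 13109 varves.
A: Mean rate = 7716.5 mm / 13109 years ≈ 0.589 mm/year.
Specimen B: 8727.0 mm / 0.589 mm per year = 14816.64 years ≈ 14817 varves.

14817 varves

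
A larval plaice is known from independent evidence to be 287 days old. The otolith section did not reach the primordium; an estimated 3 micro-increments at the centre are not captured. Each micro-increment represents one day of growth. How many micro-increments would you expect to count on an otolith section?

284 micro-increments

Expected micro-increments over 287 days: 287.
287 − 3 missed = 284 micro-increments expected in the prepared section.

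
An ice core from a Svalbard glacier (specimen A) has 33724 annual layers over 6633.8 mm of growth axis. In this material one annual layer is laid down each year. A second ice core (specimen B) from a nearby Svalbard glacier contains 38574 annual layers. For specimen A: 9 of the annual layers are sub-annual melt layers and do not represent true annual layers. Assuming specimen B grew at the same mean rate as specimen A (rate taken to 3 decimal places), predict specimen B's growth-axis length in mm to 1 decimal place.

7599.1 mm

Specimen A: adjusted count: 33724 − 9 = 33715 annual layers.
A: Mean rate = 6633.8 mm / 33715 years ≈ 0.197 mm per year.
For B, 0.197 mm/year × 38574 years = 7599.1 mm.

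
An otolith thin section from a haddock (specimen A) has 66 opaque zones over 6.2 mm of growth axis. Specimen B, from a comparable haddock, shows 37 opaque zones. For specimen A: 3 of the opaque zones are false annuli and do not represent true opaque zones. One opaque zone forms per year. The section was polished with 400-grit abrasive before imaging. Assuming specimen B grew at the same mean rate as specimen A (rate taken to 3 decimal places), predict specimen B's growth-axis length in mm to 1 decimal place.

3.6 mm

Specimen A: correcting the raw count gives 66 − 3 = 63 true opaque zones.
A: Mean rate = 6.2 mm / 63 years ≈ 0.098 mm/year.
Length of B = 0.098 × 37 = 3.6 mm.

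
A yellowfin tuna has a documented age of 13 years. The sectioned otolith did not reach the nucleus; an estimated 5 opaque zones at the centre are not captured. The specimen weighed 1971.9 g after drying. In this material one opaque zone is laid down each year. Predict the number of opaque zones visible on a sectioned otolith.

Expected opaque zones over 13 years: 13.
Less the 5 uncaptured opaque zones: 13 − 5 = 8.

8 opaque zones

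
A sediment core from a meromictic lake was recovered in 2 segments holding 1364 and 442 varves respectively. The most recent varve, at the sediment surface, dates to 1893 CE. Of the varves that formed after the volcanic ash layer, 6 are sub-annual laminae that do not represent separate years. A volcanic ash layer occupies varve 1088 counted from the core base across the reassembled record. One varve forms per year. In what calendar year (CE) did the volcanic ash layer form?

1181 CE

Total varves = 1364 + 442 = 1806.
Between varve 1088 and the sediment surface there are 1806 − 1088 = 718 varves.
718 − 6 false = 712 true varves after the volcanic ash layer.
Counting back 712 years from 1893 CE places the volcanic ash layer in 1893 − 712 = 1181 CE.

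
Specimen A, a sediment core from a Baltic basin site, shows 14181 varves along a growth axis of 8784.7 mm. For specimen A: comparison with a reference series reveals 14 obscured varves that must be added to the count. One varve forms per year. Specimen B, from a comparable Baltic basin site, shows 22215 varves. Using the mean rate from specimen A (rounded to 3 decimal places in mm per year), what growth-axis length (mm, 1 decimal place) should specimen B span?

Specimen A: adjusted count: 14181 + 14 = 14195 varves.
A: Extension rate ≈ 8784.7 / 14195 = 0.619 mm/yr.
Length of B = 0.619 × 22215 = 13751.1 mm.

13751.1 mm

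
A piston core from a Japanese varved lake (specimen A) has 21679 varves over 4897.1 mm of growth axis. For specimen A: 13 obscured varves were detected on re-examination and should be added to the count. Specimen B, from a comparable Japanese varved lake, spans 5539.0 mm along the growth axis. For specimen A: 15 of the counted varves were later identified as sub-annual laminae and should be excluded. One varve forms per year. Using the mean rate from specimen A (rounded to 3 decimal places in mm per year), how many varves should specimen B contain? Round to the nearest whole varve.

24509 varves

Specimen A: adjusted count: 21679 − 15 + 13 = 21677 varves.
A: Mean rate = 4897.1 mm / 21677 years ≈ 0.226 mm/year.
For B, 5539.0 / 0.226 = 24508.85 years ≈ 24509 varves.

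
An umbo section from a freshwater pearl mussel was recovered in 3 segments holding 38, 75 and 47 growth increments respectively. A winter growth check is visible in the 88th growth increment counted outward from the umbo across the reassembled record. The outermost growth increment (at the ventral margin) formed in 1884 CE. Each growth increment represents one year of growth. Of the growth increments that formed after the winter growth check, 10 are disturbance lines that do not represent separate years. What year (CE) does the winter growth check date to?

1822 CE

Total growth increments = 38 + 75 + 47 = 160.
Between growth increment 88 and the ventral margin there are 160 − 88 = 72 growth increments.
Excluding 10 false growth increments: 72 − 10 = 62.
1884 − 62 = 1822 CE.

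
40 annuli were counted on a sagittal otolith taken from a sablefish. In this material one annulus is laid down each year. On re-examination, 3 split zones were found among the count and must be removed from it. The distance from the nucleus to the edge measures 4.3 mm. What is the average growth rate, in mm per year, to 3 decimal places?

0.116 mm per year

Adjusted count: 40 − 3 = 37 annuli.
4.3 mm over 37 years gives 4.3 / 37 ≈ 0.116 mm per year.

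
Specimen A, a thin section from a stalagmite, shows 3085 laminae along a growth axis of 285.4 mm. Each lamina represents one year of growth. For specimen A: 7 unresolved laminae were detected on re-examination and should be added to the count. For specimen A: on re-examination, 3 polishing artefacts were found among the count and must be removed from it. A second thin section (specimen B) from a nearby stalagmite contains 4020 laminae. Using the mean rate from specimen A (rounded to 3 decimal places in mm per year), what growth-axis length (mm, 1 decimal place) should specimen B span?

369.8 mm

Specimen A: true lamina count = 3085 − 3 + 7 = 3089.
A: Mean rate = 285.4 mm / 3089 years ≈ 0.092 mm per year.
For B, 0.092 mm/year × 4020 years = 369.8 mm.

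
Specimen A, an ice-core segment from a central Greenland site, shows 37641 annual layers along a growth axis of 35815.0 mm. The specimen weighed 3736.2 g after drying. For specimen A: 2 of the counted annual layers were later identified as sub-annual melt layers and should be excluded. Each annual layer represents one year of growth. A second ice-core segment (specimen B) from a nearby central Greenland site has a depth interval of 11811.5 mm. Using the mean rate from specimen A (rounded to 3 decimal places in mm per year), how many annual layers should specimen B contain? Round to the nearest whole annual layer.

12407 annual layers

Specimen A: after corrections the count is 37641 − 2 = 37639 annual layers.
A: 35815.0 mm over 37639 years gives 35815.0 / 37639 ≈ 0.952 mm per year.
B spans 11811.5 / 0.952 = 12407.04 years ≈ 12407 annual layers.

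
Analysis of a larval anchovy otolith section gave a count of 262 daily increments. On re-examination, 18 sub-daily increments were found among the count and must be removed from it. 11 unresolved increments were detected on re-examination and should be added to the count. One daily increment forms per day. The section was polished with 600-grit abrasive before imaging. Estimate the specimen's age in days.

True daily increment count = 262 − 18 + 11 = 255.
With a one-to-one daily increment periodicity this is 255 days.

255 days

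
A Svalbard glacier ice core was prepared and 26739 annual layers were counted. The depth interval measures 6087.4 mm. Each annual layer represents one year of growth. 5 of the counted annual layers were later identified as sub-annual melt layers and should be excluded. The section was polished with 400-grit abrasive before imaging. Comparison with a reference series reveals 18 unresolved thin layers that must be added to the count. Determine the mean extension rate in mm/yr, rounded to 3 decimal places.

0.228 mm/yr

Correcting the raw count gives 26739 − 5 + 18 = 26752 true annual layers.
Extension rate ≈ 6087.4 / 26752 = 0.228 mm/yr.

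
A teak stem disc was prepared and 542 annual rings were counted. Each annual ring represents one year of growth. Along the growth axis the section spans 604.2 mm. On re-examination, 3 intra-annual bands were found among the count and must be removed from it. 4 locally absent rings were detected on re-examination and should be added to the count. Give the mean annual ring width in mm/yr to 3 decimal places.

True annual ring count = 542 − 3 + 4 = 543.
Mean rate = 604.2 mm / 543 years ≈ 1.113 mm/yr.

1.113 mm/yr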